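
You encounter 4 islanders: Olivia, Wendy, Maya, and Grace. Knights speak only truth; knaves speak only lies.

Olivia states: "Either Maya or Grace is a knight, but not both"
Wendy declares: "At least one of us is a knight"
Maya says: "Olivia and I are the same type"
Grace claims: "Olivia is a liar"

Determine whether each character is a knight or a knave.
Olivia is a knight.
Wendy is a knight.
Maya is a knight.
Grace is a knave.

Verification:
- Olivia (knight) says "Either Maya or Grace is a knight, but not both" - this is TRUE because Maya is a knight and Grace is a knave.
- Wendy (knight) says "At least one of us is a knight" - this is TRUE because Olivia, Wendy, and Maya are knights.
- Maya (knight) says "Olivia and I are the same type" - this is TRUE because Maya is a knight and Olivia is a knight.
- Grace (knave) says "Olivia is a liar" - this is FALSE (a lie) because Olivia is a knight.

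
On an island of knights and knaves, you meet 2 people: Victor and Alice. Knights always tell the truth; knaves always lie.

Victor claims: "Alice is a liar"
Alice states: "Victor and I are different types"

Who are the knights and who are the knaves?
Victor is a knave.
Alice is a knight.

Verification:
- Victor (knave) says "Alice is a liar" - this is FALSE (a lie) because Alice is a knight.
- Alice (knight) says "Victor and I are different types" - this is TRUE because Alice is a knight and Victor is a knave.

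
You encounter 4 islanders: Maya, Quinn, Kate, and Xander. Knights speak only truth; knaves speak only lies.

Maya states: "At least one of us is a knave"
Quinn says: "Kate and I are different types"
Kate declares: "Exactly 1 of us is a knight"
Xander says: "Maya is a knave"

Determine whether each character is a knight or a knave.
Maya is a knight.
Quinn is a knight.
Kate is a knave.
Xander is a knave.

Verification:
- Maya (knight) says "At least one of us is a knave" - this is TRUE because Kate and Xander are knaves.
- Quinn (knight) says "Kate and I are different types" - this is TRUE because Quinn is a knight and Kate is a knave.
- Kate (knave) says "Exactly 1 of us is a knight" - this is FALSE (a lie) because there are 2 knights.
- Xander (knave) says "Maya is a knave" - this is FALSE (a lie) because Maya is a knight.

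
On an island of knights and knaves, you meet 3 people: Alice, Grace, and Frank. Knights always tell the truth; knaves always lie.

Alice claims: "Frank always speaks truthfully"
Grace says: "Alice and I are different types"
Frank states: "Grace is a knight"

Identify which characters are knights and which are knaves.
Alice is a knave.
Grace is a knave.
Frank is a knave.

Verification:
- Alice (knave) says "Frank always speaks truthfully" - this is FALSE (a lie) because Frank is a knave.
- Grace (knave) says "Alice and I are different types" - this is FALSE (a lie) because Grace is a knave and Alice is a knave.
- Frank (knave) says "Grace is a knight" - this is FALSE (a lie) because Grace is a knave.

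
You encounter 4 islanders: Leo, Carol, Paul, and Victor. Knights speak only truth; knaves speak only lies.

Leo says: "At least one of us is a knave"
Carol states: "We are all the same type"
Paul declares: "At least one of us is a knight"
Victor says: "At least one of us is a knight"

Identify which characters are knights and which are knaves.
Leo is a knight.
Carol is a knave.
Paul is a knight.
Victor is a knight.

Verification:
- Leo (knight) says "At least one of us is a knave" - this is TRUE because Carol is a knave.
- Carol (knave) says "We are all the same type" - this is FALSE (a lie) because Leo, Paul, and Victor are knights and Carol is a knave.
- Paul (knight) says "At least one of us is a knight" - this is TRUE because Leo, Paul, and Victor are knights.
- Victor (knight) says "At least one of us is a knight" - this is TRUE because Leo, Paul, and Victor are knights.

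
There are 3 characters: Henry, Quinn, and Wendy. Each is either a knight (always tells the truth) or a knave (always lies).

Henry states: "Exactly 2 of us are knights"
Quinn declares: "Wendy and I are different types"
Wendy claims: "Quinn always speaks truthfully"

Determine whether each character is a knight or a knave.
Henry is a knave.
Quinn is a knave.
Wendy is a knave.

Verification:
- Henry (knave) says "Exactly 2 of us are knights" - this is FALSE (a lie) because there are 0 knights.
- Quinn (knave) says "Wendy and I are different types" - this is FALSE (a lie) because Quinn is a knave and Wendy is a knave.
- Wendy (knave) says "Quinn always speaks truthfully" - this is FALSE (a lie) because Quinn is a knave.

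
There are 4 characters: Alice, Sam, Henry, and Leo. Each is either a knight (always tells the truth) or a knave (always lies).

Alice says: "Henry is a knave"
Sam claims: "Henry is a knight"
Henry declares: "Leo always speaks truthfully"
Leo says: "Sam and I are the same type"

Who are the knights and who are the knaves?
Alice is a knave.
Sam is a knight.
Henry is a knight.
Leo is a knight.

Verification:
- Alice (knave) says "Henry is a knave" - this is FALSE (a lie) because Henry is a knight.
- Sam (knight) says "Henry is a knight" - this is TRUE because Henry is a knight.
- Henry (knight) says "Leo always speaks truthfully" - this is TRUE because Leo is a knight.
- Leo (knight) says "Sam and I are the same type" - this is TRUE because Leo is a knight and Sam is a knight.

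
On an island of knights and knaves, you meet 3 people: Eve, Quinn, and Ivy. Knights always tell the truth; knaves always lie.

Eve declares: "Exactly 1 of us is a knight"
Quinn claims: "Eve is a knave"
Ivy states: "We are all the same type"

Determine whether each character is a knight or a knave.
Eve is a knight.
Quinn is a knave.
Ivy is a knave.

Verification:
- Eve (knight) says "Exactly 1 of us is a knight" - this is TRUE because there are 1 knights.
- Quinn (knave) says "Eve is a knave" - this is FALSE (a lie) because Eve is a knight.
- Ivy (knave) says "We are all the same type" - this is FALSE (a lie) because Eve is a knight and Quinn and Ivy are knaves.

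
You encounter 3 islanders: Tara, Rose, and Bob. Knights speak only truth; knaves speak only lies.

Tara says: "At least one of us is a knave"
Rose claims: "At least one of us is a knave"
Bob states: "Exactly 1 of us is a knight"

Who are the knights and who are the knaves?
Tara is a knight.
Rose is a knight.
Bob is a knave.

Verification:
- Tara (knight) says "At least one of us is a knave" - this is TRUE because Bob is a knave.
- Rose (knight) says "At least one of us is a knave" - this is TRUE because Bob is a knave.
- Bob (knave) says "Exactly 1 of us is a knight" - this is FALSE (a lie) because there are 2 knights.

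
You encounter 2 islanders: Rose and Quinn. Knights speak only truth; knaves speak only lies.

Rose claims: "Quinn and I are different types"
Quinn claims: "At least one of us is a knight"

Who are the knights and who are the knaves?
Rose is a knave.
Quinn is a knave.

Verification:
- Rose (knave) says "Quinn and I are different types" - this is FALSE (a lie) because Rose is a knave and Quinn is a knave.
- Quinn (knave) says "At least one of us is a knight" - this is FALSE (a lie) because no one is a knight.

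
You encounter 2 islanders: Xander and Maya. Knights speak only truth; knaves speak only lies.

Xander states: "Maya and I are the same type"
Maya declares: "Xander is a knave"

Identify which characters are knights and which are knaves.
Xander is a knave.
Maya is a knight.

Verification:
- Xander (knave) says "Maya and I are the same type" - this is FALSE (a lie) because Xander is a knave and Maya is a knight.
- Maya (knight) says "Xander is a knave" - this is TRUE because Xander is a knave.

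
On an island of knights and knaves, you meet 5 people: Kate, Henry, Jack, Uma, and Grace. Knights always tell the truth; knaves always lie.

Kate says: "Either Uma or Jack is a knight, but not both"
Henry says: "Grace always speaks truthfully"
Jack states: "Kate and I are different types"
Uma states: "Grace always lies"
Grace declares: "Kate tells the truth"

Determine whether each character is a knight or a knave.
Kate is a knave.
Henry is a knave.
Jack is a knight.
Uma is a knight.
Grace is a knave.

Verification:
- Kate (knave) says "Either Uma or Jack is a knight, but not both" - this is FALSE (a lie) because Uma is a knight and Jack is a knight.
- Henry (knave) says "Grace always speaks truthfully" - this is FALSE (a lie) because Grace is a knave.
- Jack (knight) says "Kate and I are different types" - this is TRUE because Jack is a knight and Kate is a knave.
- Uma (knight) says "Grace always lies" - this is TRUE because Grace is a knave.
- Grace (knave) says "Kate tells the truth" - this is FALSE (a lie) because Kate is a knave.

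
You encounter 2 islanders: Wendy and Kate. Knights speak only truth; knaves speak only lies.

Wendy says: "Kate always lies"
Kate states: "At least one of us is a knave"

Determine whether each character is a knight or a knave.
Wendy is a knave.
Kate is a knight.

Verification:
- Wendy (knave) says "Kate always lies" - this is FALSE (a lie) because Kate is a knight.
- Kate (knight) says "At least one of us is a knave" - this is TRUE because Wendy is a knave.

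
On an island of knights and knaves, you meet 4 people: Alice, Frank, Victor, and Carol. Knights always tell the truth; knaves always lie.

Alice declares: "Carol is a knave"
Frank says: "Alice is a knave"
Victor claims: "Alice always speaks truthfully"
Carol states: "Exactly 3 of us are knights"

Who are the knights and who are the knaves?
Alice is a knight.
Frank is a knave.
Victor is a knight.
Carol is a knave.

Verification:
- Alice (knight) says "Carol is a knave" - this is TRUE because Carol is a knave.
- Frank (knave) says "Alice is a knave" - this is FALSE (a lie) because Alice is a knight.
- Victor (knight) says "Alice always speaks truthfully" - this is TRUE because Alice is a knight.
- Carol (knave) says "Exactly 3 of us are knights" - this is FALSE (a lie) because there are 2 knights.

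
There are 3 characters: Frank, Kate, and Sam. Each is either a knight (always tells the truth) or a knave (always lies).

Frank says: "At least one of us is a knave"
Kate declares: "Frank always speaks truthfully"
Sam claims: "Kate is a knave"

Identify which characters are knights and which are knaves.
Frank is a knight.
Kate is a knight.
Sam is a knave.

Verification:
- Frank (knight) says "At least one of us is a knave" - this is TRUE because Sam is a knave.
- Kate (knight) says "Frank always speaks truthfully" - this is TRUE because Frank is a knight.
- Sam (knave) says "Kate is a knave" - this is FALSE (a lie) because Kate is a knight.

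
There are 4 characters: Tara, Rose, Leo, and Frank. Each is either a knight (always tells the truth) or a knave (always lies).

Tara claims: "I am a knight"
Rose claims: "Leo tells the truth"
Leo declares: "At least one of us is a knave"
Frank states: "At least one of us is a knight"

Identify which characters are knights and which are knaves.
Tara is a knave.
Rose is a knight.
Leo is a knight.
Frank is a knight.

Verification:
- Tara (knave) says "I am a knight" - this is FALSE (a lie) because Tara is a knave.
- Rose (knight) says "Leo tells the truth" - this is TRUE because Leo is a knight.
- Leo (knight) says "At least one of us is a knave" - this is TRUE because Tara is a knave.
- Frank (knight) says "At least one of us is a knight" - this is TRUE because Rose, Leo, and Frank are knights.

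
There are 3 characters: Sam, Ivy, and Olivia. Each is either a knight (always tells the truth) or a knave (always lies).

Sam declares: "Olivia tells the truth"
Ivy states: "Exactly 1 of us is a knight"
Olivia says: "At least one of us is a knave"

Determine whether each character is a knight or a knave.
Sam is a knight.
Ivy is a knave.
Olivia is a knight.

Verification:
- Sam (knight) says "Olivia tells the truth" - this is TRUE because Olivia is a knight.
- Ivy (knave) says "Exactly 1 of us is a knight" - this is FALSE (a lie) because there are 2 knights.
- Olivia (knight) says "At least one of us is a knave" - this is TRUE because Ivy is a knave.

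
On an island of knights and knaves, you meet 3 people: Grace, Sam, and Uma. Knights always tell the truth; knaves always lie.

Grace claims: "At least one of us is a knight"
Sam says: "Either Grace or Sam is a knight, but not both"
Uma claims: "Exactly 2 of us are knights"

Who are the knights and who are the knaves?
Grace is a knave.
Sam is a knave.
Uma is a knave.

Verification:
- Grace (knave) says "At least one of us is a knight" - this is FALSE (a lie) because no one is a knight.
- Sam (knave) says "Either Grace or Sam is a knight, but not both" - this is FALSE (a lie) because Grace is a knave and Sam is a knave.
- Uma (knave) says "Exactly 2 of us are knights" - this is FALSE (a lie) because there are 0 knights.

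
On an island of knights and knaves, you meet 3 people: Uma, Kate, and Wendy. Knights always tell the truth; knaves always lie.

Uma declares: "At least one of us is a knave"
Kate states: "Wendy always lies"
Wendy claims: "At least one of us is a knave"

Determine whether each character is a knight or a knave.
Uma is a knight.
Kate is a knave.
Wendy is a knight.

Verification:
- Uma (knight) says "At least one of us is a knave" - this is TRUE because Kate is a knave.
- Kate (knave) says "Wendy always lies" - this is FALSE (a lie) because Wendy is a knight.
- Wendy (knight) says "At least one of us is a knave" - this is TRUE because Kate is a knave.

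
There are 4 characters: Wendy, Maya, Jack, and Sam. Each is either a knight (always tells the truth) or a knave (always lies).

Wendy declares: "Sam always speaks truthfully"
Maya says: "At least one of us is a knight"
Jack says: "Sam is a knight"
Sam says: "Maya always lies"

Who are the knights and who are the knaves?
Wendy is a knave.
Maya is a knight.
Jack is a knave.
Sam is a knave.

Verification:
- Wendy (knave) says "Sam always speaks truthfully" - this is FALSE (a lie) because Sam is a knave.
- Maya (knight) says "At least one of us is a knight" - this is TRUE because Maya is a knight.
- Jack (knave) says "Sam is a knight" - this is FALSE (a lie) because Sam is a knave.
- Sam (knave) says "Maya always lies" - this is FALSE (a lie) because Maya is a knight.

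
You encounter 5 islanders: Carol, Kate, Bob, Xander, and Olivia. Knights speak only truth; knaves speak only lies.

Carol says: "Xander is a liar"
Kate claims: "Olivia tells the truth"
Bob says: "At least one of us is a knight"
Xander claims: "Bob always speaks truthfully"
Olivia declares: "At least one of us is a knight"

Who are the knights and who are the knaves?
Carol is a knave.
Kate is a knight.
Bob is a knight.
Xander is a knight.
Olivia is a knight.

Verification:
- Carol (knave) says "Xander is a liar" - this is FALSE (a lie) because Xander is a knight.
- Kate (knight) says "Olivia tells the truth" - this is TRUE because Olivia is a knight.
- Bob (knight) says "At least one of us is a knight" - this is TRUE because Kate, Bob, Xander, and Olivia are knights.
- Xander (knight) says "Bob always speaks truthfully" - this is TRUE because Bob is a knight.
- Olivia (knight) says "At least one of us is a knight" - this is TRUE because Kate, Bob, Xander, and Olivia are knights.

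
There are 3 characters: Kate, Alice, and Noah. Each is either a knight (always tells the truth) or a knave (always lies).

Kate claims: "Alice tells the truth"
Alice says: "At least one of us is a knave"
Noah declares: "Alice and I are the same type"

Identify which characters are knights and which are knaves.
Kate is a knight.
Alice is a knight.
Noah is a knave.

Verification:
- Kate (knight) says "Alice tells the truth" - this is TRUE because Alice is a knight.
- Alice (knight) says "At least one of us is a knave" - this is TRUE because Noah is a knave.
- Noah (knave) says "Alice and I are the same type" - this is FALSE (a lie) because Noah is a knave and Alice is a knight.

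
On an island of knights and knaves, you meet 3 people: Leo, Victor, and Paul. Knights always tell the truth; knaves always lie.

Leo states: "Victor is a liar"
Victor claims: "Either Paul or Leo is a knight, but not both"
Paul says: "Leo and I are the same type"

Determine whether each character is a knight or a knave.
Leo is a knight.
Victor is a knave.
Paul is a knight.

Verification:
- Leo (knight) says "Victor is a liar" - this is TRUE because Victor is a knave.
- Victor (knave) says "Either Paul or Leo is a knight, but not both" - this is FALSE (a lie) because Paul is a knight and Leo is a knight.
- Paul (knight) says "Leo and I are the same type" - this is TRUE because Paul is a knight and Leo is a knight.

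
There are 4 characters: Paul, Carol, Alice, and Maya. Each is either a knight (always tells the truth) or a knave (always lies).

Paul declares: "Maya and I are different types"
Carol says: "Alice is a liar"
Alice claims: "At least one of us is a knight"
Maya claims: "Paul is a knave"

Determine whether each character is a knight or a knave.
Paul is a knight.
Carol is a knave.
Alice is a knight.
Maya is a knave.

Verification:
- Paul (knight) says "Maya and I are different types" - this is TRUE because Paul is a knight and Maya is a knave.
- Carol (knave) says "Alice is a liar" - this is FALSE (a lie) because Alice is a knight.
- Alice (knight) says "At least one of us is a knight" - this is TRUE because Paul and Alice are knights.
- Maya (knave) says "Paul is a knave" - this is FALSE (a lie) because Paul is a knight.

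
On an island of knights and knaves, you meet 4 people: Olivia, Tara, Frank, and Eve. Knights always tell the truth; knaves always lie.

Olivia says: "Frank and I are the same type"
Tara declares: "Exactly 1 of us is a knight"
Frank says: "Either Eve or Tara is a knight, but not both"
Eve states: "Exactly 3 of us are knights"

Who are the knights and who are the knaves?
Olivia is a knight.
Tara is a knave.
Frank is a knight.
Eve is a knight.

Verification:
- Olivia (knight) says "Frank and I are the same type" - this is TRUE because Olivia is a knight and Frank is a knight.
- Tara (knave) says "Exactly 1 of us is a knight" - this is FALSE (a lie) because there are 3 knights.
- Frank (knight) says "Either Eve or Tara is a knight, but not both" - this is TRUE because Eve is a knight and Tara is a knave.
- Eve (knight) says "Exactly 3 of us are knights" - this is TRUE because there are 3 knights.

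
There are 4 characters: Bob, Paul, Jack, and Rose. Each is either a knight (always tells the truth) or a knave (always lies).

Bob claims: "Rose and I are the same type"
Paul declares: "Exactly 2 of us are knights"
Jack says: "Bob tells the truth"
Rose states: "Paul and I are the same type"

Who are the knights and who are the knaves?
Bob is a knave.
Paul is a knight.
Jack is a knave.
Rose is a knight.

Verification:
- Bob (knave) says "Rose and I are the same type" - this is FALSE (a lie) because Bob is a knave and Rose is a knight.
- Paul (knight) says "Exactly 2 of us are knights" - this is TRUE because there are 2 knights.
- Jack (knave) says "Bob tells the truth" - this is FALSE (a lie) because Bob is a knave.
- Rose (knight) says "Paul and I are the same type" - this is TRUE because Rose is a knight and Paul is a knight.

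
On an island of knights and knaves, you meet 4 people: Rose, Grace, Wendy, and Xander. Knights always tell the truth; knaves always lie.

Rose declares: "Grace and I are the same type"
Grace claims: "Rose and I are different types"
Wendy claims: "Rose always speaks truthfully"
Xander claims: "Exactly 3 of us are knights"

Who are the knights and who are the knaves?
Rose is a knave.
Grace is a knight.
Wendy is a knave.
Xander is a knave.

Verification:
- Rose (knave) says "Grace and I are the same type" - this is FALSE (a lie) because Rose is a knave and Grace is a knight.
- Grace (knight) says "Rose and I are different types" - this is TRUE because Grace is a knight and Rose is a knave.
- Wendy (knave) says "Rose always speaks truthfully" - this is FALSE (a lie) because Rose is a knave.
- Xander (knave) says "Exactly 3 of us are knights" - this is FALSE (a lie) because there are 1 knights.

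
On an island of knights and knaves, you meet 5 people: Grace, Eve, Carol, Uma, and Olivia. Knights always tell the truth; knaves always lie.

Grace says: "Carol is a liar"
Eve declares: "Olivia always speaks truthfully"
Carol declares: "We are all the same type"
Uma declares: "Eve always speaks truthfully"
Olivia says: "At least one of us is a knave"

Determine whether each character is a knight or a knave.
Grace is a knight.
Eve is a knight.
Carol is a knave.
Uma is a knight.
Olivia is a knight.

Verification:
- Grace (knight) says "Carol is a liar" - this is TRUE because Carol is a knave.
- Eve (knight) says "Olivia always speaks truthfully" - this is TRUE because Olivia is a knight.
- Carol (knave) says "We are all the same type" - this is FALSE (a lie) because Grace, Eve, Uma, and Olivia are knights and Carol is a knave.
- Uma (knight) says "Eve always speaks truthfully" - this is TRUE because Eve is a knight.
- Olivia (knight) says "At least one of us is a knave" - this is TRUE because Carol is a knave.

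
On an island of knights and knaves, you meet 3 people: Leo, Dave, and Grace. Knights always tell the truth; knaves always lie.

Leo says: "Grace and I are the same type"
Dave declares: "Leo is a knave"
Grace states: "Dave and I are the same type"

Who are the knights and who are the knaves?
Leo is a knave.
Dave is a knight.
Grace is a knight.

Verification:
- Leo (knave) says "Grace and I are the same type" - this is FALSE (a lie) because Leo is a knave and Grace is a knight.
- Dave (knight) says "Leo is a knave" - this is TRUE because Leo is a knave.
- Grace (knight) says "Dave and I are the same type" - this is TRUE because Grace is a knight and Dave is a knight.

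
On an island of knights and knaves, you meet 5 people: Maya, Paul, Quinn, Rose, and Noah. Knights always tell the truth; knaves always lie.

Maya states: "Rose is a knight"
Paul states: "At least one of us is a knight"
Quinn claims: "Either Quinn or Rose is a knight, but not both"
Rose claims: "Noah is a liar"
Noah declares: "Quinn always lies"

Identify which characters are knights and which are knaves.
Maya is a knave.
Paul is a knight.
Quinn is a knave.
Rose is a knave.
Noah is a knight.

Verification:
- Maya (knave) says "Rose is a knight" - this is FALSE (a lie) because Rose is a knave.
- Paul (knight) says "At least one of us is a knight" - this is TRUE because Paul and Noah are knights.
- Quinn (knave) says "Either Quinn or Rose is a knight, but not both" - this is FALSE (a lie) because Quinn is a knave and Rose is a knave.
- Rose (knave) says "Noah is a liar" - this is FALSE (a lie) because Noah is a knight.
- Noah (knight) says "Quinn always lies" - this is TRUE because Quinn is a knave.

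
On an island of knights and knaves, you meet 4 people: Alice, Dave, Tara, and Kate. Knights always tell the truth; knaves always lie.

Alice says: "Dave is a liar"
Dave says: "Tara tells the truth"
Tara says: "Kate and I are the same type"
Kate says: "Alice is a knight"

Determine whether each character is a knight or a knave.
Alice is a knight.
Dave is a knave.
Tara is a knave.
Kate is a knight.

Verification:
- Alice (knight) says "Dave is a liar" - this is TRUE because Dave is a knave.
- Dave (knave) says "Tara tells the truth" - this is FALSE (a lie) because Tara is a knave.
- Tara (knave) says "Kate and I are the same type" - this is FALSE (a lie) because Tara is a knave and Kate is a knight.
- Kate (knight) says "Alice is a knight" - this is TRUE because Alice is a knight.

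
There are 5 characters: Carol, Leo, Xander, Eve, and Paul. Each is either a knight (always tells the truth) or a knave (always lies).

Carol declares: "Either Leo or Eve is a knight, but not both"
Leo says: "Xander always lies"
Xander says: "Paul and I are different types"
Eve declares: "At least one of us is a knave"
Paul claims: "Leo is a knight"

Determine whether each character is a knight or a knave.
Carol is a knight.
Leo is a knave.
Xander is a knight.
Eve is a knight.
Paul is a knave.

Verification:
- Carol (knight) says "Either Leo or Eve is a knight, but not both" - this is TRUE because Leo is a knave and Eve is a knight.
- Leo (knave) says "Xander always lies" - this is FALSE (a lie) because Xander is a knight.
- Xander (knight) says "Paul and I are different types" - this is TRUE because Xander is a knight and Paul is a knave.
- Eve (knight) says "At least one of us is a knave" - this is TRUE because Leo and Paul are knaves.
- Paul (knave) says "Leo is a knight" - this is FALSE (a lie) because Leo is a knave.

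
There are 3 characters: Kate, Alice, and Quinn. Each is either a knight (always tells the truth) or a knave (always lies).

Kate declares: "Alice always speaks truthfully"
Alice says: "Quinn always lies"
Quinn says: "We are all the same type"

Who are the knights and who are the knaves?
Kate is a knight.
Alice is a knight.
Quinn is a knave.

Verification:
- Kate (knight) says "Alice always speaks truthfully" - this is TRUE because Alice is a knight.
- Alice (knight) says "Quinn always lies" - this is TRUE because Quinn is a knave.
- Quinn (knave) says "We are all the same type" - this is FALSE (a lie) because Kate and Alice are knights and Quinn is a knave.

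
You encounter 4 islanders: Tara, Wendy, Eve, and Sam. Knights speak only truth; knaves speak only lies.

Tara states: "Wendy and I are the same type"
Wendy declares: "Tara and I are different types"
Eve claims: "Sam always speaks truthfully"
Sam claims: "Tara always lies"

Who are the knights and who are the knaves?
Tara is a knave.
Wendy is a knight.
Eve is a knight.
Sam is a knight.

Verification:
- Tara (knave) says "Wendy and I are the same type" - this is FALSE (a lie) because Tara is a knave and Wendy is a knight.
- Wendy (knight) says "Tara and I are different types" - this is TRUE because Wendy is a knight and Tara is a knave.
- Eve (knight) says "Sam always speaks truthfully" - this is TRUE because Sam is a knight.
- Sam (knight) says "Tara always lies" - this is TRUE because Tara is a knave.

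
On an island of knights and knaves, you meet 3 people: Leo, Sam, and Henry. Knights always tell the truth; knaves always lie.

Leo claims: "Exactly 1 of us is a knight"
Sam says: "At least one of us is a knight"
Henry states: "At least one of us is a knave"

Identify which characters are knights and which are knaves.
Leo is a knave.
Sam is a knight.
Henry is a knight.

Verification:
- Leo (knave) says "Exactly 1 of us is a knight" - this is FALSE (a lie) because there are 2 knights.
- Sam (knight) says "At least one of us is a knight" - this is TRUE because Sam and Henry are knights.
- Henry (knight) says "At least one of us is a knave" - this is TRUE because Leo is a knave.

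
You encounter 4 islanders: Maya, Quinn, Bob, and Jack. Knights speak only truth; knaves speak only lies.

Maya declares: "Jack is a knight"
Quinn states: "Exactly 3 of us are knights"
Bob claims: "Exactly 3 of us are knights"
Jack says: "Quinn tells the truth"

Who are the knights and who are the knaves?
Maya is a knave.
Quinn is a knave.
Bob is a knave.
Jack is a knave.

Verification:
- Maya (knave) says "Jack is a knight" - this is FALSE (a lie) because Jack is a knave.
- Quinn (knave) says "Exactly 3 of us are knights" - this is FALSE (a lie) because there are 0 knights.
- Bob (knave) says "Exactly 3 of us are knights" - this is FALSE (a lie) because there are 0 knights.
- Jack (knave) says "Quinn tells the truth" - this is FALSE (a lie) because Quinn is a knave.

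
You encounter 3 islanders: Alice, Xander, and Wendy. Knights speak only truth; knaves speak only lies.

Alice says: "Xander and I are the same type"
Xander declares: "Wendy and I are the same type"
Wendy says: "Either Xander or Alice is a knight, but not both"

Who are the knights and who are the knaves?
Alice is a knave.
Xander is a knight.
Wendy is a knight.

Verification:
- Alice (knave) says "Xander and I are the same type" - this is FALSE (a lie) because Alice is a knave and Xander is a knight.
- Xander (knight) says "Wendy and I are the same type" - this is TRUE because Xander is a knight and Wendy is a knight.
- Wendy (knight) says "Either Xander or Alice is a knight, but not both" - this is TRUE because Xander is a knight and Alice is a knave.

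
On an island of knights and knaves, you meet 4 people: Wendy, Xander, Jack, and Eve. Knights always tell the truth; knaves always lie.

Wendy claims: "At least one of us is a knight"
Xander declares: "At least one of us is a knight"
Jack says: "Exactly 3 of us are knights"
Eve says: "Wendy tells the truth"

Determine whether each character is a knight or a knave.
Wendy is a knave.
Xander is a knave.
Jack is a knave.
Eve is a knave.

Verification:
- Wendy (knave) says "At least one of us is a knight" - this is FALSE (a lie) because no one is a knight.
- Xander (knave) says "At least one of us is a knight" - this is FALSE (a lie) because no one is a knight.
- Jack (knave) says "Exactly 3 of us are knights" - this is FALSE (a lie) because there are 0 knights.
- Eve (knave) says "Wendy tells the truth" - this is FALSE (a lie) because Wendy is a knave.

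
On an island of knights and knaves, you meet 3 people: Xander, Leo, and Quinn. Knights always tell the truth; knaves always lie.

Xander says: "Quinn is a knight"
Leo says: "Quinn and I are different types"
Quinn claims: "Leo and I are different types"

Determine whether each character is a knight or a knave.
Xander is a knave.
Leo is a knave.
Quinn is a knave.

Verification:
- Xander (knave) says "Quinn is a knight" - this is FALSE (a lie) because Quinn is a knave.
- Leo (knave) says "Quinn and I are different types" - this is FALSE (a lie) because Leo is a knave and Quinn is a knave.
- Quinn (knave) says "Leo and I are different types" - this is FALSE (a lie) because Quinn is a knave and Leo is a knave.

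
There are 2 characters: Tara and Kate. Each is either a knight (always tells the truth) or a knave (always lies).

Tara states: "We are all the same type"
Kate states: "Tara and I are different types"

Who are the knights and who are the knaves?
Tara is a knave.
Kate is a knight.

Verification:
- Tara (knave) says "We are all the same type" - this is FALSE (a lie) because Kate is a knight and Tara is a knave.
- Kate (knight) says "Tara and I are different types" - this is TRUE because Kate is a knight and Tara is a knave.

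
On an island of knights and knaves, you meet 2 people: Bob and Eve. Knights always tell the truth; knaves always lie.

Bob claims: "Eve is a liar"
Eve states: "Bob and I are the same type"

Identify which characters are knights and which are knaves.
Bob is a knight.
Eve is a knave.

Verification:
- Bob (knight) says "Eve is a liar" - this is TRUE because Eve is a knave.
- Eve (knave) says "Bob and I are the same type" - this is FALSE (a lie) because Eve is a knave and Bob is a knight.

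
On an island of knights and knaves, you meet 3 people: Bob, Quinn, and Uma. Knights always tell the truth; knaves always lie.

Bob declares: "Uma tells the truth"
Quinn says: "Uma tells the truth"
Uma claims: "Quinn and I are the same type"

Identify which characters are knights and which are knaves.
Bob is a knight.
Quinn is a knight.
Uma is a knight.

Verification:
- Bob (knight) says "Uma tells the truth" - this is TRUE because Uma is a knight.
- Quinn (knight) says "Uma tells the truth" - this is TRUE because Uma is a knight.
- Uma (knight) says "Quinn and I are the same type" - this is TRUE because Uma is a knight and Quinn is a knight.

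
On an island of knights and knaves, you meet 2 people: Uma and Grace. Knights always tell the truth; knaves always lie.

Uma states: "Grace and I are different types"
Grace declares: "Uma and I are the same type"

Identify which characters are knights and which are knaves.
Uma is a knight.
Grace is a knave.

Verification:
- Uma (knight) says "Grace and I are different types" - this is TRUE because Uma is a knight and Grace is a knave.
- Grace (knave) says "Uma and I are the same type" - this is FALSE (a lie) because Grace is a knave and Uma is a knight.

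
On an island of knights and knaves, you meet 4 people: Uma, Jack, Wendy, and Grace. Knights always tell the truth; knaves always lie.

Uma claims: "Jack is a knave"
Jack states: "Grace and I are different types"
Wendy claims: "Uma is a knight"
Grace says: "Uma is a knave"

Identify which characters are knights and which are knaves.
Uma is a knight.
Jack is a knave.
Wendy is a knight.
Grace is a knave.

Verification:
- Uma (knight) says "Jack is a knave" - this is TRUE because Jack is a knave.
- Jack (knave) says "Grace and I are different types" - this is FALSE (a lie) because Jack is a knave and Grace is a knave.
- Wendy (knight) says "Uma is a knight" - this is TRUE because Uma is a knight.
- Grace (knave) says "Uma is a knave" - this is FALSE (a lie) because Uma is a knight.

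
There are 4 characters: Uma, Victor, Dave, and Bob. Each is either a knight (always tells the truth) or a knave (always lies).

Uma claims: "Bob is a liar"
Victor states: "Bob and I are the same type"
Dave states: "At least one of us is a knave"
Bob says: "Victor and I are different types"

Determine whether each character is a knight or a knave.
Uma is a knave.
Victor is a knave.
Dave is a knight.
Bob is a knight.

Verification:
- Uma (knave) says "Bob is a liar" - this is FALSE (a lie) because Bob is a knight.
- Victor (knave) says "Bob and I are the same type" - this is FALSE (a lie) because Victor is a knave and Bob is a knight.
- Dave (knight) says "At least one of us is a knave" - this is TRUE because Uma and Victor are knaves.
- Bob (knight) says "Victor and I are different types" - this is TRUE because Bob is a knight and Victor is a knave.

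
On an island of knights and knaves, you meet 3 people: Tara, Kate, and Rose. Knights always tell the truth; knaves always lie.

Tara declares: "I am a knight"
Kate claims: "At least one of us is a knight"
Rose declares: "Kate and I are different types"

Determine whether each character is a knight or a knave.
Tara is a knave.
Kate is a knave.
Rose is a knave.

Verification:
- Tara (knave) says "I am a knight" - this is FALSE (a lie) because Tara is a knave.
- Kate (knave) says "At least one of us is a knight" - this is FALSE (a lie) because no one is a knight.
- Rose (knave) says "Kate and I are different types" - this is FALSE (a lie) because Rose is a knave and Kate is a knave.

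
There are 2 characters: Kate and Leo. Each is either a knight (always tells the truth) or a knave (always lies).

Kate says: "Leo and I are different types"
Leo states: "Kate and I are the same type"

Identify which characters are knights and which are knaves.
Kate is a knight.
Leo is a knave.

Verification:
- Kate (knight) says "Leo and I are different types" - this is TRUE because Kate is a knight and Leo is a knave.
- Leo (knave) says "Kate and I are the same type" - this is FALSE (a lie) because Leo is a knave and Kate is a knight.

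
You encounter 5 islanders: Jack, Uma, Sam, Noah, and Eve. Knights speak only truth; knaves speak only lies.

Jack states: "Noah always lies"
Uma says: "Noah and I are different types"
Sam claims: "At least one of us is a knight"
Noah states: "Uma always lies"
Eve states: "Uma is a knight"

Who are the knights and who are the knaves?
Jack is a knight.
Uma is a knight.
Sam is a knight.
Noah is a knave.
Eve is a knight.

Verification:
- Jack (knight) says "Noah always lies" - this is TRUE because Noah is a knave.
- Uma (knight) says "Noah and I are different types" - this is TRUE because Uma is a knight and Noah is a knave.
- Sam (knight) says "At least one of us is a knight" - this is TRUE because Jack, Uma, Sam, and Eve are knights.
- Noah (knave) says "Uma always lies" - this is FALSE (a lie) because Uma is a knight.
- Eve (knight) says "Uma is a knight" - this is TRUE because Uma is a knight.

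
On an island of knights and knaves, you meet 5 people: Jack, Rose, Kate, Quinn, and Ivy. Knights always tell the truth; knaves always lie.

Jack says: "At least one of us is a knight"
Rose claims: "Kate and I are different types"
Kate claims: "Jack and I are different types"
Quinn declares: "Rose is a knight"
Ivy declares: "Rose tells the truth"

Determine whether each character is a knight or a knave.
Jack is a knave.
Rose is a knave.
Kate is a knave.
Quinn is a knave.
Ivy is a knave.

Verification:
- Jack (knave) says "At least one of us is a knight" - this is FALSE (a lie) because no one is a knight.
- Rose (knave) says "Kate and I are different types" - this is FALSE (a lie) because Rose is a knave and Kate is a knave.
- Kate (knave) says "Jack and I are different types" - this is FALSE (a lie) because Kate is a knave and Jack is a knave.
- Quinn (knave) says "Rose is a knight" - this is FALSE (a lie) because Rose is a knave.
- Ivy (knave) says "Rose tells the truth" - this is FALSE (a lie) because Rose is a knave.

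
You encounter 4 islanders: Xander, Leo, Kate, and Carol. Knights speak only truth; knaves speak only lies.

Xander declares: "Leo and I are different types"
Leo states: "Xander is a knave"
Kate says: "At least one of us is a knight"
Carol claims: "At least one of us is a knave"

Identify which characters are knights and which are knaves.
Xander is a knight.
Leo is a knave.
Kate is a knight.
Carol is a knight.

Verification:
- Xander (knight) says "Leo and I are different types" - this is TRUE because Xander is a knight and Leo is a knave.
- Leo (knave) says "Xander is a knave" - this is FALSE (a lie) because Xander is a knight.
- Kate (knight) says "At least one of us is a knight" - this is TRUE because Xander, Kate, and Carol are knights.
- Carol (knight) says "At least one of us is a knave" - this is TRUE because Leo is a knave.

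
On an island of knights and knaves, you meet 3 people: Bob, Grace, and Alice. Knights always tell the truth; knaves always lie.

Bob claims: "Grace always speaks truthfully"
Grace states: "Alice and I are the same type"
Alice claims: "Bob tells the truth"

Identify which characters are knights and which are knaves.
Bob is a knight.
Grace is a knight.
Alice is a knight.

Verification:
- Bob (knight) says "Grace always speaks truthfully" - this is TRUE because Grace is a knight.
- Grace (knight) says "Alice and I are the same type" - this is TRUE because Grace is a knight and Alice is a knight.
- Alice (knight) says "Bob tells the truth" - this is TRUE because Bob is a knight.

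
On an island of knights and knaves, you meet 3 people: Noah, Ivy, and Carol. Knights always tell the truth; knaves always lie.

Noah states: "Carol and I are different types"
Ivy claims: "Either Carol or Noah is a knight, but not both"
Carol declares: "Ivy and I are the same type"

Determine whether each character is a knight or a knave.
Noah is a knight.
Ivy is a knight.
Carol is a knave.

Verification:
- Noah (knight) says "Carol and I are different types" - this is TRUE because Noah is a knight and Carol is a knave.
- Ivy (knight) says "Either Carol or Noah is a knight, but not both" - this is TRUE because Carol is a knave and Noah is a knight.
- Carol (knave) says "Ivy and I are the same type" - this is FALSE (a lie) because Carol is a knave and Ivy is a knight.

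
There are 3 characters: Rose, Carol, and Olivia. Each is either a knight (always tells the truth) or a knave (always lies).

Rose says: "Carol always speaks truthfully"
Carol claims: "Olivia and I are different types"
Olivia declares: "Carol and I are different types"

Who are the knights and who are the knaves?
Rose is a knave.
Carol is a knave.
Olivia is a knave.

Verification:
- Rose (knave) says "Carol always speaks truthfully" - this is FALSE (a lie) because Carol is a knave.
- Carol (knave) says "Olivia and I are different types" - this is FALSE (a lie) because Carol is a knave and Olivia is a knave.
- Olivia (knave) says "Carol and I are different types" - this is FALSE (a lie) because Olivia is a knave and Carol is a knave.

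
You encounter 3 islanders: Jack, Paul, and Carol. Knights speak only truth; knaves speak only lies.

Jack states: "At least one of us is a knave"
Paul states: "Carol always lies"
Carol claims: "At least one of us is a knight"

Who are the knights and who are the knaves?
Jack is a knight.
Paul is a knave.
Carol is a knight.

Verification:
- Jack (knight) says "At least one of us is a knave" - this is TRUE because Paul is a knave.
- Paul (knave) says "Carol always lies" - this is FALSE (a lie) because Carol is a knight.
- Carol (knight) says "At least one of us is a knight" - this is TRUE because Jack and Carol are knights.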